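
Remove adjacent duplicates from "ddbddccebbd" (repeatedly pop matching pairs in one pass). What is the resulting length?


Input: ddbddccebbd
Stack-based adjacent duplicate removal:
  Read 'd': push. Stack: d
  Read 'd': matches stack top 'd' => pop. Stack: (empty)
  Read 'b': push. Stack: b
  Read 'd': push. Stack: bd
  Read 'd': matches stack top 'd' => pop. Stack: b
  Read 'c': push. Stack: bc
  Read 'c': matches stack top 'c' => pop. Stack: b
  Read 'e': push. Stack: be
  Read 'b': push. Stack: beb
  Read 'b': matches stack top 'b' => pop. Stack: be
  Read 'd': push. Stack: bed
Final stack: "bed" (length 3)

3


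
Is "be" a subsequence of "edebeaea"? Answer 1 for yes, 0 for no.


Check if "be" is a subsequence of "edebeaea"
Greedy scan:
  Position 0 ('e'): no match needed
  Position 1 ('d'): no match needed
  Position 2 ('e'): no match needed
  Position 3 ('b'): matches sub[0] = 'b'
  Position 4 ('e'): matches sub[1] = 'e'
  Position 5 ('a'): no match needed
  Position 6 ('e'): no match needed
  Position 7 ('a'): no match needed
All 2 characters matched => is a subsequence

1


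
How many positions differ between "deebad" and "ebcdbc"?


Comparing "deebad" and "ebcdbc" position by position:
  Position 0: 'd' vs 'e' => DIFFER
  Position 1: 'e' vs 'b' => DIFFER
  Position 2: 'e' vs 'c' => DIFFER
  Position 3: 'b' vs 'd' => DIFFER
  Position 4: 'a' vs 'b' => DIFFER
  Position 5: 'd' vs 'c' => DIFFER
Positions that differ: 6

6


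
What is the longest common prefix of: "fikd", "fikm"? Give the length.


Words: fikd, fikm
  Position 0: all 'f' => match
  Position 1: all 'i' => match
  Position 2: all 'k' => match
  Position 3: ('d', 'm') => mismatch, stop
LCP = "fik" (length 3)

3


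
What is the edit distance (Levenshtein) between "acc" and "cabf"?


Computing edit distance: "acc" -> "cabf"
DP table:
           c    a    b    f
      0    1    2    3    4
  a   1    1    1    2    3
  c   2    1    2    2    3
  c   3    2    2    3    3
Edit distance = dp[3][4] = 3

3


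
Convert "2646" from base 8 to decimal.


Input: "2646" in base 8
Positional expansion:
  Digit '2' (value 2) x 8^3 = 1024
  Digit '6' (value 6) x 8^2 = 384
  Digit '4' (value 4) x 8^1 = 32
  Digit '6' (value 6) x 8^0 = 6
Sum = 1446

1446


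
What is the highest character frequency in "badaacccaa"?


Input: badaacccaa
Character counts:
  'a': 5
  'b': 1
  'c': 3
  'd': 1
Maximum frequency: 5

5


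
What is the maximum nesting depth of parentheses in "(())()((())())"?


Input: "(())()((())())"
Tracking depth:
  Position 0 '(': depth becomes 1
  Position 1 '(': depth becomes 2
  Position 2 ')': depth becomes 1
  Position 3 ')': depth becomes 0
  Position 4 '(': depth becomes 1
  Position 5 ')': depth becomes 0
  Position 6 '(': depth becomes 1
  Position 7 '(': depth becomes 2
  Position 8 '(': depth becomes 3
  Position 9 ')': depth becomes 2
  Position 10 ')': depth becomes 1
  Position 11 '(': depth becomes 2
  Position 12 ')': depth becomes 1
  Position 13 ')': depth becomes 0
Maximum depth reached: 3

3


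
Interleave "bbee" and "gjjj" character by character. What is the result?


Interleaving "bbee" and "gjjj":
  Position 0: 'b' from first, 'g' from second => "bg"
  Position 1: 'b' from first, 'j' from second => "bj"
  Position 2: 'e' from first, 'j' from second => "ej"
  Position 3: 'e' from first, 'j' from second => "ej"
Result: bgbjejej

bgbjejej


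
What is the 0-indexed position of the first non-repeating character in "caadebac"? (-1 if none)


Input: caadebac
Character frequencies:
  'a': 3
  'b': 1
  'c': 2
  'd': 1
  'e': 1
Scanning left to right for freq == 1:
  Position 0 ('c'): freq=2, skip
  Position 1 ('a'): freq=3, skip
  Position 2 ('a'): freq=3, skip
  Position 3 ('d'): unique! => answer = 3

3


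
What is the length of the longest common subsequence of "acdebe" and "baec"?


LCS of "acdebe" and "baec"
DP table:
           b    a    e    c
      0    0    0    0    0
  a   0    0    1    1    1
  c   0    0    1    1    2
  d   0    0    1    1    2
  e   0    0    1    2    2
  b   0    1    1    2    2
  e   0    1    1    2    2
LCS length = dp[6][4] = 2

2


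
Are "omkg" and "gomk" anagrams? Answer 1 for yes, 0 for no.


Strings: "omkg", "gomk"
Sorted first:  gkmo
Sorted second: gkmo
Sorted forms match => anagrams

1


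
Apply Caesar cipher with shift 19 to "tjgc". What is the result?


Caesar cipher: shift "tjgc" by 19
  't' (pos 19) + 19 = pos 12 = 'm'
  'j' (pos 9) + 19 = pos 2 = 'c'
  'g' (pos 6) + 19 = pos 25 = 'z'
  'c' (pos 2) + 19 = pos 21 = 'v'
Result: mczv

mczv


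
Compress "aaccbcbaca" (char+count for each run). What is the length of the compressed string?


Input: aaccbcbaca
Runs:
  'a' x 2 => "a2"
  'c' x 2 => "c2"
  'b' x 1 => "b1"
  'c' x 1 => "c1"
  'b' x 1 => "b1"
  'a' x 1 => "a1"
  'c' x 1 => "c1"
  'a' x 1 => "a1"
Compressed: "a2c2b1c1b1a1c1a1"
Compressed length: 16

16


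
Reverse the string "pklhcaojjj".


Input: pklhcaojjj
Reading characters right to left:
  Position 9: 'j'
  Position 8: 'j'
  Position 7: 'j'
  Position 6: 'o'
  Position 5: 'a'
  Position 4: 'c'
  Position 3: 'h'
  Position 2: 'l'
  Position 1: 'k'
  Position 0: 'p'
Reversed: jjjoachlkp

jjjoachlkp


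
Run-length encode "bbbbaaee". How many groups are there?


Input: bbbbaaee
Scanning for consecutive runs:
  Group 1: 'b' x 4 (positions 0-3)
  Group 2: 'a' x 2 (positions 4-5)
  Group 3: 'e' x 2 (positions 6-7)
Total groups: 3

3


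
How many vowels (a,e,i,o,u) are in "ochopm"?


Input: ochopm
Checking each character:
  'o' at position 0: vowel (running total: 1)
  'c' at position 1: consonant
  'h' at position 2: consonant
  'o' at position 3: vowel (running total: 2)
  'p' at position 4: consonant
  'm' at position 5: consonant
Total vowels: 2

2


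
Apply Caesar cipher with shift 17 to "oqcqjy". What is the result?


Caesar cipher: shift "oqcqjy" by 17
  'o' (pos 14) + 17 = pos 5 = 'f'
  'q' (pos 16) + 17 = pos 7 = 'h'
  'c' (pos 2) + 17 = pos 19 = 't'
  'q' (pos 16) + 17 = pos 7 = 'h'
  'j' (pos 9) + 17 = pos 0 = 'a'
  'y' (pos 24) + 17 = pos 15 = 'p'
Result: fhthap

fhthap


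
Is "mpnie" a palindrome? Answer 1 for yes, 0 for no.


Input: mpnie
Reversed: einpm
  Compare pos 0 ('m') with pos 4 ('e'): MISMATCH
  Compare pos 1 ('p') with pos 3 ('i'): MISMATCH
Result: not a palindrome

0


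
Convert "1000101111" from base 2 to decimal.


Input: "1000101111" in base 2
Positional expansion:
  Digit '1' (value 1) x 2^9 = 512
  Digit '0' (value 0) x 2^8 = 0
  Digit '0' (value 0) x 2^7 = 0
  Digit '0' (value 0) x 2^6 = 0
  Digit '1' (value 1) x 2^5 = 32
  Digit '0' (value 0) x 2^4 = 0
  Digit '1' (value 1) x 2^3 = 8
  Digit '1' (value 1) x 2^2 = 4
  Digit '1' (value 1) x 2^1 = 2
  Digit '1' (value 1) x 2^0 = 1
Sum = 559

559


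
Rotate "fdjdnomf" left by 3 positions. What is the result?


Input: "fdjdnomf", rotate left by 3
First 3 characters: "fdj"
Remaining characters: "dnomf"
Concatenate remaining + first: "dnomf" + "fdj" = "dnomffdj"

dnomffdj


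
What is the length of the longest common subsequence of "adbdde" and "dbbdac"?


LCS of "adbdde" and "dbbdac"
DP table:
           d    b    b    d    a    c
      0    0    0    0    0    0    0
  a   0    0    0    0    0    1    1
  d   0    1    1    1    1    1    1
  b   0    1    2    2    2    2    2
  d   0    1    2    2    3    3    3
  d   0    1    2    2    3    3    3
  e   0    1    2    2    3    3    3
LCS length = dp[6][6] = 3

3


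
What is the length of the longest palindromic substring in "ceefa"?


Input: "ceefa"
Checking substrings for palindromes:
  [1:3] "ee" (len 2) => palindrome
Longest palindromic substring: "ee" with length 2

2


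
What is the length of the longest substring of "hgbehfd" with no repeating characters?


Input: "hgbehfd"
Sliding window (track last position of each char):
  Position 0 ('h'): window [0,0] length 1 -- new best
  Position 1 ('g'): window [0,1] length 2 -- new best
  Position 2 ('b'): window [0,2] length 3 -- new best
  Position 3 ('e'): window [0,3] length 4 -- new best
  Position 4 ('h'): repeat (last at 0), move window start to 1
  Position 4 ('h'): window [1,4] length 4
  Position 5 ('f'): window [1,5] length 5 -- new best
  Position 6 ('d'): window [1,6] length 6 -- new best
Longest substring with no repeats: "gbehfd" with length 6

6


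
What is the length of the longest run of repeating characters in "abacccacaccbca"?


Input: "abacccacaccbca"
Scanning for longest run:
  Position 1 ('b'): new char, reset run to 1
  Position 2 ('a'): new char, reset run to 1
  Position 3 ('c'): new char, reset run to 1
  Position 4 ('c'): continues run of 'c', length=2
  Position 5 ('c'): continues run of 'c', length=3
  Position 6 ('a'): new char, reset run to 1
  Position 7 ('c'): new char, reset run to 1
  Position 8 ('a'): new char, reset run to 1
  Position 9 ('c'): new char, reset run to 1
  Position 10 ('c'): continues run of 'c', length=2
  Position 11 ('b'): new char, reset run to 1
  Position 12 ('c'): new char, reset run to 1
  Position 13 ('a'): new char, reset run to 1
Longest run: 'c' with length 3

3


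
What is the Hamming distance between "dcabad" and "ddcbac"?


Comparing "dcabad" and "ddcbac" position by position:
  Position 0: 'd' vs 'd' => same
  Position 1: 'c' vs 'd' => differ
  Position 2: 'a' vs 'c' => differ
  Position 3: 'b' vs 'b' => same
  Position 4: 'a' vs 'a' => same
  Position 5: 'd' vs 'c' => differ
Total differences (Hamming distance): 3

3


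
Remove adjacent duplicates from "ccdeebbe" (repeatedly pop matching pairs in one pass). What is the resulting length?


Input: ccdeebbe
Stack-based adjacent duplicate removal:
  Read 'c': push. Stack: c
  Read 'c': matches stack top 'c' => pop. Stack: (empty)
  Read 'd': push. Stack: d
  Read 'e': push. Stack: de
  Read 'e': matches stack top 'e' => pop. Stack: d
  Read 'b': push. Stack: db
  Read 'b': matches stack top 'b' => pop. Stack: d
  Read 'e': push. Stack: de
Final stack: "de" (length 2)

2


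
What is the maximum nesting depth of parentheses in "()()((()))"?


Input: "()()((()))"
Tracking depth:
  Position 0 '(': depth becomes 1
  Position 1 ')': depth becomes 0
  Position 2 '(': depth becomes 1
  Position 3 ')': depth becomes 0
  Position 4 '(': depth becomes 1
  Position 5 '(': depth becomes 2
  Position 6 '(': depth becomes 3
  Position 7 ')': depth becomes 2
  Position 8 ')': depth becomes 1
  Position 9 ')': depth becomes 0
Maximum depth reached: 3

3


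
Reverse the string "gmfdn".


Input: gmfdn
Reading characters right to left:
  Position 4: 'n'
  Position 3: 'd'
  Position 2: 'f'
  Position 1: 'm'
  Position 0: 'g'
Reversed: ndfmg

ndfmg


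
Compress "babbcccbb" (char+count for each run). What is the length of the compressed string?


Input: babbcccbb
Runs:
  'b' x 1 => "b1"
  'a' x 1 => "a1"
  'b' x 2 => "b2"
  'c' x 3 => "c3"
  'b' x 2 => "b2"
Compressed: "b1a1b2c3b2"
Compressed length: 10

10


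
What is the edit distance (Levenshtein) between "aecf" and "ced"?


Computing edit distance: "aecf" -> "ced"
DP table:
           c    e    d
      0    1    2    3
  a   1    1    2    3
  e   2    2    1    2
  c   3    2    2    2
  f   4    3    3    3
Edit distance = dp[4][3] = 3

3


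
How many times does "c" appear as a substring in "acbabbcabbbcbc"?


Searching for "c" in "acbabbcabbbcbc"
Scanning each position:
  Position 0: "a" => no
  Position 1: "c" => MATCH
  Position 2: "b" => no
  Position 3: "a" => no
  Position 4: "b" => no
  Position 5: "b" => no
  Position 6: "c" => MATCH
  Position 7: "a" => no
  Position 8: "b" => no
  Position 9: "b" => no
  Position 10: "b" => no
  Position 11: "c" => MATCH
  Position 12: "b" => no
  Position 13: "c" => MATCH
Total occurrences: 4

4


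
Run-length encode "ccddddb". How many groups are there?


Input: ccddddb
Scanning for consecutive runs:
  Group 1: 'c' x 2 (positions 0-1)
  Group 2: 'd' x 4 (positions 2-5)
  Group 3: 'b' x 1 (positions 6-6)
Total groups: 3

3


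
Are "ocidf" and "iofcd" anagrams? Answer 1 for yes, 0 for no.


Strings: "ocidf", "iofcd"
Sorted first:  cdfio
Sorted second: cdfio
Sorted forms match => anagrams

1


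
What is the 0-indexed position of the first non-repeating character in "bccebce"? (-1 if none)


Input: bccebce
Character frequencies:
  'b': 2
  'c': 3
  'e': 2
Scanning left to right for freq == 1:
  Position 0 ('b'): freq=2, skip
  Position 1 ('c'): freq=3, skip
  Position 2 ('c'): freq=3, skip
  Position 3 ('e'): freq=2, skip
  Position 4 ('b'): freq=2, skip
  Position 5 ('c'): freq=3, skip
  Position 6 ('e'): freq=2, skip
  No unique character found => answer = -1

-1


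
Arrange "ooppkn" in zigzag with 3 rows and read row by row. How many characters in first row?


Zigzag "ooppkn" into 3 rows:
Placing characters:
  'o' => row 0
  'o' => row 1
  'p' => row 2
  'p' => row 1
  'k' => row 0
  'n' => row 1
Rows:
  Row 0: "ok"
  Row 1: "opn"
  Row 2: "p"
First row length: 2

2


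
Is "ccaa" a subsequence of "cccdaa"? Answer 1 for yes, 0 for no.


Check if "ccaa" is a subsequence of "cccdaa"
Greedy scan:
  Position 0 ('c'): matches sub[0] = 'c'
  Position 1 ('c'): matches sub[1] = 'c'
  Position 2 ('c'): no match needed
  Position 3 ('d'): no match needed
  Position 4 ('a'): matches sub[2] = 'a'
  Position 5 ('a'): matches sub[3] = 'a'
All 4 characters matched => is a subsequence

1


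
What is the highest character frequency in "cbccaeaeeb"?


Input: cbccaeaeeb
Character counts:
  'a': 2
  'b': 2
  'c': 3
  'e': 3
Maximum frequency: 3

3


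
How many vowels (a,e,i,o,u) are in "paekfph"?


Input: paekfph
Checking each character:
  'p' at position 0: consonant
  'a' at position 1: vowel (running total: 1)
  'e' at position 2: vowel (running total: 2)
  'k' at position 3: consonant
  'f' at position 4: consonant
  'p' at position 5: consonant
  'h' at position 6: consonant
Total vowels: 2

2


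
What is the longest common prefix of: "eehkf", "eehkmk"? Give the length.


Words: eehkf, eehkmk
  Position 0: all 'e' => match
  Position 1: all 'e' => match
  Position 2: all 'h' => match
  Position 3: all 'k' => match
  Position 4: ('f', 'm') => mismatch, stop
LCP = "eehk" (length 4)

4


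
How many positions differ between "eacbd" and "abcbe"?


Comparing "eacbd" and "abcbe" position by position:
  Position 0: 'e' vs 'a' => DIFFER
  Position 1: 'a' vs 'b' => DIFFER
  Position 2: 'c' vs 'c' => same
  Position 3: 'b' vs 'b' => same
  Position 4: 'd' vs 'e' => DIFFER
Positions that differ: 3

3


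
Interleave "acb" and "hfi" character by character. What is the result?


Interleaving "acb" and "hfi":
  Position 0: 'a' from first, 'h' from second => "ah"
  Position 1: 'c' from first, 'f' from second => "cf"
  Position 2: 'b' from first, 'i' from second => "bi"
Result: ahcfbi

ahcfbi


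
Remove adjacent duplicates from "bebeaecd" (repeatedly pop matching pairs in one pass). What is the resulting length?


Input: bebeaecd
Stack-based adjacent duplicate removal:
  Read 'b': push. Stack: b
  Read 'e': push. Stack: be
  Read 'b': push. Stack: beb
  Read 'e': push. Stack: bebe
  Read 'a': push. Stack: bebea
  Read 'e': push. Stack: bebeae
  Read 'c': push. Stack: bebeaec
  Read 'd': push. Stack: bebeaecd
Final stack: "bebeaecd" (length 8)

8


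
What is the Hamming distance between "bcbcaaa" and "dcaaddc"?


Comparing "bcbcaaa" and "dcaaddc" position by position:
  Position 0: 'b' vs 'd' => differ
  Position 1: 'c' vs 'c' => same
  Position 2: 'b' vs 'a' => differ
  Position 3: 'c' vs 'a' => differ
  Position 4: 'a' vs 'd' => differ
  Position 5: 'a' vs 'd' => differ
  Position 6: 'a' vs 'c' => differ
Total differences (Hamming distance): 6

6


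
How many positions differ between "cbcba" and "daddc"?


Comparing "cbcba" and "daddc" position by position:
  Position 0: 'c' vs 'd' => DIFFER
  Position 1: 'b' vs 'a' => DIFFER
  Position 2: 'c' vs 'd' => DIFFER
  Position 3: 'b' vs 'd' => DIFFER
  Position 4: 'a' vs 'c' => DIFFER
Positions that differ: 5

5


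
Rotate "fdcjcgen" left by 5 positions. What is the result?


Input: "fdcjcgen", rotate left by 5
First 5 characters: "fdcjc"
Remaining characters: "gen"
Concatenate remaining + first: "gen" + "fdcjc" = "genfdcjc"

genfdcjc


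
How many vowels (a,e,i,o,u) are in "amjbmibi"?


Input: amjbmibi
Checking each character:
  'a' at position 0: vowel (running total: 1)
  'm' at position 1: consonant
  'j' at position 2: consonant
  'b' at position 3: consonant
  'm' at position 4: consonant
  'i' at position 5: vowel (running total: 2)
  'b' at position 6: consonant
  'i' at position 7: vowel (running total: 3)
Total vowels: 3

3


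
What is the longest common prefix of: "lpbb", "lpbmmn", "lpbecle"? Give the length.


Words: lpbb, lpbmmn, lpbecle
  Position 0: all 'l' => match
  Position 1: all 'p' => match
  Position 2: all 'b' => match
  Position 3: ('b', 'm', 'e') => mismatch, stop
LCP = "lpb" (length 3)

3


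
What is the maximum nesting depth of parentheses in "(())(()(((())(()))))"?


Input: "(())(()(((())(()))))"
Tracking depth:
  Position 0 '(': depth becomes 1
  Position 1 '(': depth becomes 2
  Position 2 ')': depth becomes 1
  Position 3 ')': depth becomes 0
  Position 4 '(': depth becomes 1
  Position 5 '(': depth becomes 2
  Position 6 ')': depth becomes 1
  Position 7 '(': depth becomes 2
  Position 8 '(': depth becomes 3
  Position 9 '(': depth becomes 4
  Position 10 '(': depth becomes 5
  Position 11 ')': depth becomes 4
  Position 12 ')': depth becomes 3
  Position 13 '(': depth becomes 4
  Position 14 '(': depth becomes 5
  Position 15 ')': depth becomes 4
  Position 16 ')': depth becomes 3
  Position 17 ')': depth becomes 2
  Position 18 ')': depth becomes 1
  Position 19 ')': depth becomes 0
Maximum depth reached: 5

5


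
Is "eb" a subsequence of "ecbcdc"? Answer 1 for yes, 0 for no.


Check if "eb" is a subsequence of "ecbcdc"
Greedy scan:
  Position 0 ('e'): matches sub[0] = 'e'
  Position 1 ('c'): no match needed
  Position 2 ('b'): matches sub[1] = 'b'
  Position 3 ('c'): no match needed
  Position 4 ('d'): no match needed
  Position 5 ('c'): no match needed
All 2 characters matched => is a subsequence

1


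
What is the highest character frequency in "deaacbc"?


Input: deaacbc
Character counts:
  'a': 2
  'b': 1
  'c': 2
  'd': 1
  'e': 1
Maximum frequency: 2

2


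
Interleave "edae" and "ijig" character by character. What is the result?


Interleaving "edae" and "ijig":
  Position 0: 'e' from first, 'i' from second => "ei"
  Position 1: 'd' from first, 'j' from second => "dj"
  Position 2: 'a' from first, 'i' from second => "ai"
  Position 3: 'e' from first, 'g' from second => "eg"
Result: eidjaieg

eidjaieg


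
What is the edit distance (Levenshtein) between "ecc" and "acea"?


Computing edit distance: "ecc" -> "acea"
DP table:
           a    c    e    a
      0    1    2    3    4
  e   1    1    2    2    3
  c   2    2    1    2    3
  c   3    3    2    2    3
Edit distance = dp[3][4] = 3

3


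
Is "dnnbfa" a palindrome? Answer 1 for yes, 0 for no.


Input: dnnbfa
Reversed: afbnnd
  Compare pos 0 ('d') with pos 5 ('a'): MISMATCH
  Compare pos 1 ('n') with pos 4 ('f'): MISMATCH
  Compare pos 2 ('n') with pos 3 ('b'): MISMATCH
Result: not a palindrome

0


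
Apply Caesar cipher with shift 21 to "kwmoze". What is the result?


Caesar cipher: shift "kwmoze" by 21
  'k' (pos 10) + 21 = pos 5 = 'f'
  'w' (pos 22) + 21 = pos 17 = 'r'
  'm' (pos 12) + 21 = pos 7 = 'h'
  'o' (pos 14) + 21 = pos 9 = 'j'
  'z' (pos 25) + 21 = pos 20 = 'u'
  'e' (pos 4) + 21 = pos 25 = 'z'
Result: frhjuz

frhjuz


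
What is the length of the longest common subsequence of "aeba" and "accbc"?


LCS of "aeba" and "accbc"
DP table:
           a    c    c    b    c
      0    0    0    0    0    0
  a   0    1    1    1    1    1
  e   0    1    1    1    1    1
  b   0    1    1    1    2    2
  a   0    1    1    1    2    2
LCS length = dp[4][5] = 2

2


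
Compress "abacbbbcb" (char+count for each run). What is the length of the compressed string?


Input: abacbbbcb
Runs:
  'a' x 1 => "a1"
  'b' x 1 => "b1"
  'a' x 1 => "a1"
  'c' x 1 => "c1"
  'b' x 3 => "b3"
  'c' x 1 => "c1"
  'b' x 1 => "b1"
Compressed: "a1b1a1c1b3c1b1"
Compressed length: 14

14


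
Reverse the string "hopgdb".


Input: hopgdb
Reading characters right to left:
  Position 5: 'b'
  Position 4: 'd'
  Position 3: 'g'
  Position 2: 'p'
  Position 1: 'o'
  Position 0: 'h'
Reversed: bdgpoh

bdgpoh


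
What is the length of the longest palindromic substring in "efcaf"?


Input: "efcaf"
Checking substrings for palindromes:
  No multi-char palindromic substrings found
Longest palindromic substring: "e" with length 1

1


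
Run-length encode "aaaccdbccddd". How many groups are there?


Input: aaaccdbccddd
Scanning for consecutive runs:
  Group 1: 'a' x 3 (positions 0-2)
  Group 2: 'c' x 2 (positions 3-4)
  Group 3: 'd' x 1 (positions 5-5)
  Group 4: 'b' x 1 (positions 6-6)
  Group 5: 'c' x 2 (positions 7-8)
  Group 6: 'd' x 3 (positions 9-11)
Total groups: 6

6


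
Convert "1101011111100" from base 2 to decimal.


Input: "1101011111100" in base 2
Positional expansion:
  Digit '1' (value 1) x 2^12 = 4096
  Digit '1' (value 1) x 2^11 = 2048
  Digit '0' (value 0) x 2^10 = 0
  Digit '1' (value 1) x 2^9 = 512
  Digit '0' (value 0) x 2^8 = 0
  Digit '1' (value 1) x 2^7 = 128
  Digit '1' (value 1) x 2^6 = 64
  Digit '1' (value 1) x 2^5 = 32
  Digit '1' (value 1) x 2^4 = 16
  Digit '1' (value 1) x 2^3 = 8
  Digit '1' (value 1) x 2^2 = 4
  Digit '0' (value 0) x 2^1 = 0
  Digit '0' (value 0) x 2^0 = 0
Sum = 6908

6908


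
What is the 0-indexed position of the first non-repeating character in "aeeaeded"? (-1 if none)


Input: aeeaeded
Character frequencies:
  'a': 2
  'd': 2
  'e': 4
Scanning left to right for freq == 1:
  Position 0 ('a'): freq=2, skip
  Position 1 ('e'): freq=4, skip
  Position 2 ('e'): freq=4, skip
  Position 3 ('a'): freq=2, skip
  Position 4 ('e'): freq=4, skip
  Position 5 ('d'): freq=2, skip
  Position 6 ('e'): freq=4, skip
  Position 7 ('d'): freq=2, skip
  No unique character found => answer = -1

-1


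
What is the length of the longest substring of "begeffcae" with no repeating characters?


Input: "begeffcae"
Sliding window (track last position of each char):
  Position 0 ('b'): window [0,0] length 1 -- new best
  Position 1 ('e'): window [0,1] length 2 -- new best
  Position 2 ('g'): window [0,2] length 3 -- new best
  Position 3 ('e'): repeat (last at 1), move window start to 2
  Position 3 ('e'): window [2,3] length 2
  Position 4 ('f'): window [2,4] length 3
  Position 5 ('f'): repeat (last at 4), move window start to 5
  Position 5 ('f'): window [5,5] length 1
  Position 6 ('c'): window [5,6] length 2
  Position 7 ('a'): window [5,7] length 3
  Position 8 ('e'): window [5,8] length 4 -- new best
Longest substring with no repeats: "fcae" with length 4

4


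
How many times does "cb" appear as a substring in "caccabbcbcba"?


Searching for "cb" in "caccabbcbcba"
Scanning each position:
  Position 0: "ca" => no
  Position 1: "ac" => no
  Position 2: "cc" => no
  Position 3: "ca" => no
  Position 4: "ab" => no
  Position 5: "bb" => no
  Position 6: "bc" => no
  Position 7: "cb" => MATCH
  Position 8: "bc" => no
  Position 9: "cb" => MATCH
  Position 10: "ba" => no
Total occurrences: 2

2


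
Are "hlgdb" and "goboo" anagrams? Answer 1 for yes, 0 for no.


Strings: "hlgdb", "goboo"
Sorted first:  bdghl
Sorted second: bgooo
Differ at position 1: 'd' vs 'g' => not anagrams

0


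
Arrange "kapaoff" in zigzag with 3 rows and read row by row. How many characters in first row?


Zigzag "kapaoff" into 3 rows:
Placing characters:
  'k' => row 0
  'a' => row 1
  'p' => row 2
  'a' => row 1
  'o' => row 0
  'f' => row 1
  'f' => row 2
Rows:
  Row 0: "ko"
  Row 1: "aaf"
  Row 2: "pf"
First row length: 2

2


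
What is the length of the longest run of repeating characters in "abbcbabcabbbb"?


Input: "abbcbabcabbbb"
Scanning for longest run:
  Position 1 ('b'): new char, reset run to 1
  Position 2 ('b'): continues run of 'b', length=2
  Position 3 ('c'): new char, reset run to 1
  Position 4 ('b'): new char, reset run to 1
  Position 5 ('a'): new char, reset run to 1
  Position 6 ('b'): new char, reset run to 1
  Position 7 ('c'): new char, reset run to 1
  Position 8 ('a'): new char, reset run to 1
  Position 9 ('b'): new char, reset run to 1
  Position 10 ('b'): continues run of 'b', length=2
  Position 11 ('b'): continues run of 'b', length=3
  Position 12 ('b'): continues run of 'b', length=4
Longest run: 'b' with length 4

4


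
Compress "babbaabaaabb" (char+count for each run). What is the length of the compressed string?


Input: babbaabaaabb
Runs:
  'b' x 1 => "b1"
  'a' x 1 => "a1"
  'b' x 2 => "b2"
  'a' x 2 => "a2"
  'b' x 1 => "b1"
  'a' x 3 => "a3"
  'b' x 2 => "b2"
Compressed: "b1a1b2a2b1a3b2"
Compressed length: 14

14


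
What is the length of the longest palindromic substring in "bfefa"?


Input: "bfefa"
Checking substrings for palindromes:
  [1:4] "fef" (len 3) => palindrome
Longest palindromic substring: "fef" with length 3

3


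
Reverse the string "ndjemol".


Input: ndjemol
Reading characters right to left:
  Position 6: 'l'
  Position 5: 'o'
  Position 4: 'm'
  Position 3: 'e'
  Position 2: 'j'
  Position 1: 'd'
  Position 0: 'n'
Reversed: lomejdn

lomejdn


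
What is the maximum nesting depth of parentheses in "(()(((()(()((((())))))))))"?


Input: "(()(((()(()((((())))))))))"
Tracking depth:
  Position 0 '(': depth becomes 1
  Position 1 '(': depth becomes 2
  Position 2 ')': depth becomes 1
  Position 3 '(': depth becomes 2
  Position 4 '(': depth becomes 3
  Position 5 '(': depth becomes 4
  Position 6 '(': depth becomes 5
  Position 7 ')': depth becomes 4
  Position 8 '(': depth becomes 5
  Position 9 '(': depth becomes 6
  Position 10 ')': depth becomes 5
  Position 11 '(': depth becomes 6
  Position 12 '(': depth becomes 7
  Position 13 '(': depth becomes 8
  Position 14 '(': depth becomes 9
  Position 15 '(': depth becomes 10
  Position 16 ')': depth becomes 9
  Position 17 ')': depth becomes 8
  Position 18 ')': depth becomes 7
  Position 19 ')': depth becomes 6
  Position 20 ')': depth becomes 5
  Position 21 ')': depth becomes 4
  Position 22 ')': depth becomes 3
  Position 23 ')': depth becomes 2
  Position 24 ')': depth becomes 1
  Position 25 ')': depth becomes 0
Maximum depth reached: 10

10


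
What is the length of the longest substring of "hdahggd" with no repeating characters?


Input: "hdahggd"
Sliding window (track last position of each char):
  Position 0 ('h'): window [0,0] length 1 -- new best
  Position 1 ('d'): window [0,1] length 2 -- new best
  Position 2 ('a'): window [0,2] length 3 -- new best
  Position 3 ('h'): repeat (last at 0), move window start to 1
  Position 3 ('h'): window [1,3] length 3
  Position 4 ('g'): window [1,4] length 4 -- new best
  Position 5 ('g'): repeat (last at 4), move window start to 5
  Position 5 ('g'): window [5,5] length 1
  Position 6 ('d'): window [5,6] length 2
Longest substring with no repeats: "dahg" with length 4

4


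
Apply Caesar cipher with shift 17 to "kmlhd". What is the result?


Caesar cipher: shift "kmlhd" by 17
  'k' (pos 10) + 17 = pos 1 = 'b'
  'm' (pos 12) + 17 = pos 3 = 'd'
  'l' (pos 11) + 17 = pos 2 = 'c'
  'h' (pos 7) + 17 = pos 24 = 'y'
  'd' (pos 3) + 17 = pos 20 = 'u'
Result: bdcyu

bdcyu


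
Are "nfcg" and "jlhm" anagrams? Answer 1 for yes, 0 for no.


Strings: "nfcg", "jlhm"
Sorted first:  cfgn
Sorted second: hjlm
Differ at position 0: 'c' vs 'h' => not anagrams

0


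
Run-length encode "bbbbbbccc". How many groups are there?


Input: bbbbbbccc
Scanning for consecutive runs:
  Group 1: 'b' x 6 (positions 0-5)
  Group 2: 'c' x 3 (positions 6-8)
Total groups: 2

2


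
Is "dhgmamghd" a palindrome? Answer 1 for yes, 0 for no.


Input: dhgmamghd
Reversed: dhgmamghd
  Compare pos 0 ('d') with pos 8 ('d'): match
  Compare pos 1 ('h') with pos 7 ('h'): match
  Compare pos 2 ('g') with pos 6 ('g'): match
  Compare pos 3 ('m') with pos 5 ('m'): match
Result: palindrome

1


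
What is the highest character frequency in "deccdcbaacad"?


Input: deccdcbaacad
Character counts:
  'a': 3
  'b': 1
  'c': 4
  'd': 3
  'e': 1
Maximum frequency: 4

4


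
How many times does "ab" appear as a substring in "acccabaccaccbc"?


Searching for "ab" in "acccabaccaccbc"
Scanning each position:
  Position 0: "ac" => no
  Position 1: "cc" => no
  Position 2: "cc" => no
  Position 3: "ca" => no
  Position 4: "ab" => MATCH
  Position 5: "ba" => no
  Position 6: "ac" => no
  Position 7: "cc" => no
  Position 8: "ca" => no
  Position 9: "ac" => no
  Position 10: "cc" => no
  Position 11: "cb" => no
  Position 12: "bc" => no
Total occurrences: 1

1


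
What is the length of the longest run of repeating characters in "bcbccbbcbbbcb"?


Input: "bcbccbbcbbbcb"
Scanning for longest run:
  Position 1 ('c'): new char, reset run to 1
  Position 2 ('b'): new char, reset run to 1
  Position 3 ('c'): new char, reset run to 1
  Position 4 ('c'): continues run of 'c', length=2
  Position 5 ('b'): new char, reset run to 1
  Position 6 ('b'): continues run of 'b', length=2
  Position 7 ('c'): new char, reset run to 1
  Position 8 ('b'): new char, reset run to 1
  Position 9 ('b'): continues run of 'b', length=2
  Position 10 ('b'): continues run of 'b', length=3
  Position 11 ('c'): new char, reset run to 1
  Position 12 ('b'): new char, reset run to 1
Longest run: 'b' with length 3

3


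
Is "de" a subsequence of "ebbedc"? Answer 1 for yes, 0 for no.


Check if "de" is a subsequence of "ebbedc"
Greedy scan:
  Position 0 ('e'): no match needed
  Position 1 ('b'): no match needed
  Position 2 ('b'): no match needed
  Position 3 ('e'): no match needed
  Position 4 ('d'): matches sub[0] = 'd'
  Position 5 ('c'): no match needed
Only matched 1/2 characters => not a subsequence

0


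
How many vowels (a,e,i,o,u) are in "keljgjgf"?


Input: keljgjgf
Checking each character:
  'k' at position 0: consonant
  'e' at position 1: vowel (running total: 1)
  'l' at position 2: consonant
  'j' at position 3: consonant
  'g' at position 4: consonant
  'j' at position 5: consonant
  'g' at position 6: consonant
  'f' at position 7: consonant
Total vowels: 1

1


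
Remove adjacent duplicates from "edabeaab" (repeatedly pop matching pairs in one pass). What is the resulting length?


Input: edabeaab
Stack-based adjacent duplicate removal:
  Read 'e': push. Stack: e
  Read 'd': push. Stack: ed
  Read 'a': push. Stack: eda
  Read 'b': push. Stack: edab
  Read 'e': push. Stack: edabe
  Read 'a': push. Stack: edabea
  Read 'a': matches stack top 'a' => pop. Stack: edabe
  Read 'b': push. Stack: edabeb
Final stack: "edabeb" (length 6)

6


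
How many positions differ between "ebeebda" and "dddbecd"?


Comparing "ebeebda" and "dddbecd" position by position:
  Position 0: 'e' vs 'd' => DIFFER
  Position 1: 'b' vs 'd' => DIFFER
  Position 2: 'e' vs 'd' => DIFFER
  Position 3: 'e' vs 'b' => DIFFER
  Position 4: 'b' vs 'e' => DIFFER
  Position 5: 'd' vs 'c' => DIFFER
  Position 6: 'a' vs 'd' => DIFFER
Positions that differ: 7

7


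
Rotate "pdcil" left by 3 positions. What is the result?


Input: "pdcil", rotate left by 3
First 3 characters: "pdc"
Remaining characters: "il"
Concatenate remaining + first: "il" + "pdc" = "ilpdc"

ilpdc


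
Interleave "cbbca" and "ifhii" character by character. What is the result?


Interleaving "cbbca" and "ifhii":
  Position 0: 'c' from first, 'i' from second => "ci"
  Position 1: 'b' from first, 'f' from second => "bf"
  Position 2: 'b' from first, 'h' from second => "bh"
  Position 3: 'c' from first, 'i' from second => "ci"
  Position 4: 'a' from first, 'i' from second => "ai"
Result: cibfbhciai

cibfbhciai


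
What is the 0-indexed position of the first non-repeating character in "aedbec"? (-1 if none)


Input: aedbec
Character frequencies:
  'a': 1
  'b': 1
  'c': 1
  'd': 1
  'e': 2
Scanning left to right for freq == 1:
  Position 0 ('a'): unique! => answer = 0

0


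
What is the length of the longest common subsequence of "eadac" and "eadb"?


LCS of "eadac" and "eadb"
DP table:
           e    a    d    b
      0    0    0    0    0
  e   0    1    1    1    1
  a   0    1    2    2    2
  d   0    1    2    3    3
  a   0    1    2    3    3
  c   0    1    2    3    3
LCS length = dp[5][4] = 3

3


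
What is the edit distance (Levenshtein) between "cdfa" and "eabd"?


Computing edit distance: "cdfa" -> "eabd"
DP table:
           e    a    b    d
      0    1    2    3    4
  c   1    1    2    3    4
  d   2    2    2    3    3
  f   3    3    3    3    4
  a   4    4    3    4    4
Edit distance = dp[4][4] = 4

4


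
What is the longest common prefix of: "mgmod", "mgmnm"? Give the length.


Words: mgmod, mgmnm
  Position 0: all 'm' => match
  Position 1: all 'g' => match
  Position 2: all 'm' => match
  Position 3: ('o', 'n') => mismatch, stop
LCP = "mgm" (length 3)

3


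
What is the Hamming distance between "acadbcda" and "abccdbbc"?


Comparing "acadbcda" and "abccdbbc" position by position:
  Position 0: 'a' vs 'a' => same
  Position 1: 'c' vs 'b' => differ
  Position 2: 'a' vs 'c' => differ
  Position 3: 'd' vs 'c' => differ
  Position 4: 'b' vs 'd' => differ
  Position 5: 'c' vs 'b' => differ
  Position 6: 'd' vs 'b' => differ
  Position 7: 'a' vs 'c' => differ
Total differences (Hamming distance): 7

7


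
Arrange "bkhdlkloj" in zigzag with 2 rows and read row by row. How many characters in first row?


Zigzag "bkhdlkloj" into 2 rows:
Placing characters:
  'b' => row 0
  'k' => row 1
  'h' => row 0
  'd' => row 1
  'l' => row 0
  'k' => row 1
  'l' => row 0
  'o' => row 1
  'j' => row 0
Rows:
  Row 0: "bhllj"
  Row 1: "kdko"
First row length: 5

5


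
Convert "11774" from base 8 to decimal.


Input: "11774" in base 8
Positional expansion:
  Digit '1' (value 1) x 8^4 = 4096
  Digit '1' (value 1) x 8^3 = 512
  Digit '7' (value 7) x 8^2 = 448
  Digit '7' (value 7) x 8^1 = 56
  Digit '4' (value 4) x 8^0 = 4
Sum = 5116

5116


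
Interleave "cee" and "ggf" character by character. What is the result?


Interleaving "cee" and "ggf":
  Position 0: 'c' from first, 'g' from second => "cg"
  Position 1: 'e' from first, 'g' from second => "eg"
  Position 2: 'e' from first, 'f' from second => "ef"
Result: cgegef

cgegef


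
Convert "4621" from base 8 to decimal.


Input: "4621" in base 8
Positional expansion:
  Digit '4' (value 4) x 8^3 = 2048
  Digit '6' (value 6) x 8^2 = 384
  Digit '2' (value 2) x 8^1 = 16
  Digit '1' (value 1) x 8^0 = 1
Sum = 2449

2449


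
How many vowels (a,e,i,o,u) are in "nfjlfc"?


Input: nfjlfc
Checking each character:
  'n' at position 0: consonant
  'f' at position 1: consonant
  'j' at position 2: consonant
  'l' at position 3: consonant
  'f' at position 4: consonant
  'c' at position 5: consonant
Total vowels: 0

0


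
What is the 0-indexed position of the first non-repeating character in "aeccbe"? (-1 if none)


Input: aeccbe
Character frequencies:
  'a': 1
  'b': 1
  'c': 2
  'e': 2
Scanning left to right for freq == 1:
  Position 0 ('a'): unique! => answer = 0

0


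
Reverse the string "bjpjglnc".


Input: bjpjglnc
Reading characters right to left:
  Position 7: 'c'
  Position 6: 'n'
  Position 5: 'l'
  Position 4: 'g'
  Position 3: 'j'
  Position 2: 'p'
  Position 1: 'j'
  Position 0: 'b'
Reversed: cnlgjpjb

cnlgjpjb


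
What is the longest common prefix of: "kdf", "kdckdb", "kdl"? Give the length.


Words: kdf, kdckdb, kdl
  Position 0: all 'k' => match
  Position 1: all 'd' => match
  Position 2: ('f', 'c', 'l') => mismatch, stop
LCP = "kd" (length 2)

2


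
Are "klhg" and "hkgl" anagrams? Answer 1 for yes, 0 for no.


Strings: "klhg", "hkgl"
Sorted first:  ghkl
Sorted second: ghkl
Sorted forms match => anagrams

1


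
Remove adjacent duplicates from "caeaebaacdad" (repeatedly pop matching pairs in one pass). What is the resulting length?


Input: caeaebaacdad
Stack-based adjacent duplicate removal:
  Read 'c': push. Stack: c
  Read 'a': push. Stack: ca
  Read 'e': push. Stack: cae
  Read 'a': push. Stack: caea
  Read 'e': push. Stack: caeae
  Read 'b': push. Stack: caeaeb
  Read 'a': push. Stack: caeaeba
  Read 'a': matches stack top 'a' => pop. Stack: caeaeb
  Read 'c': push. Stack: caeaebc
  Read 'd': push. Stack: caeaebcd
  Read 'a': push. Stack: caeaebcda
  Read 'd': push. Stack: caeaebcdad
Final stack: "caeaebcdad" (length 10)

10


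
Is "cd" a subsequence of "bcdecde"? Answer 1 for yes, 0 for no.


Check if "cd" is a subsequence of "bcdecde"
Greedy scan:
  Position 0 ('b'): no match needed
  Position 1 ('c'): matches sub[0] = 'c'
  Position 2 ('d'): matches sub[1] = 'd'
  Position 3 ('e'): no match needed
  Position 4 ('c'): no match needed
  Position 5 ('d'): no match needed
  Position 6 ('e'): no match needed
All 2 characters matched => is a subsequence

1


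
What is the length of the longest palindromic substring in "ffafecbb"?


Input: "ffafecbb"
Checking substrings for palindromes:
  [1:4] "faf" (len 3) => palindrome
  [0:2] "ff" (len 2) => palindrome
  [6:8] "bb" (len 2) => palindrome
Longest palindromic substring: "faf" with length 3

3


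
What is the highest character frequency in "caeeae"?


Input: caeeae
Character counts:
  'a': 2
  'c': 1
  'e': 3
Maximum frequency: 3

3


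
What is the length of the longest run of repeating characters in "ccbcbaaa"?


Input: "ccbcbaaa"
Scanning for longest run:
  Position 1 ('c'): continues run of 'c', length=2
  Position 2 ('b'): new char, reset run to 1
  Position 3 ('c'): new char, reset run to 1
  Position 4 ('b'): new char, reset run to 1
  Position 5 ('a'): new char, reset run to 1
  Position 6 ('a'): continues run of 'a', length=2
  Position 7 ('a'): continues run of 'a', length=3
Longest run: 'a' with length 3

3


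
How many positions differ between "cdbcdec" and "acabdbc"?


Comparing "cdbcdec" and "acabdbc" position by position:
  Position 0: 'c' vs 'a' => DIFFER
  Position 1: 'd' vs 'c' => DIFFER
  Position 2: 'b' vs 'a' => DIFFER
  Position 3: 'c' vs 'b' => DIFFER
  Position 4: 'd' vs 'd' => same
  Position 5: 'e' vs 'b' => DIFFER
  Position 6: 'c' vs 'c' => same
Positions that differ: 5

5


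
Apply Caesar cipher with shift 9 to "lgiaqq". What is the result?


Caesar cipher: shift "lgiaqq" by 9
  'l' (pos 11) + 9 = pos 20 = 'u'
  'g' (pos 6) + 9 = pos 15 = 'p'
  'i' (pos 8) + 9 = pos 17 = 'r'
  'a' (pos 0) + 9 = pos 9 = 'j'
  'q' (pos 16) + 9 = pos 25 = 'z'
  'q' (pos 16) + 9 = pos 25 = 'z'
Result: uprjzz

uprjzz


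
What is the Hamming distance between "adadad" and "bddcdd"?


Comparing "adadad" and "bddcdd" position by position:
  Position 0: 'a' vs 'b' => differ
  Position 1: 'd' vs 'd' => same
  Position 2: 'a' vs 'd' => differ
  Position 3: 'd' vs 'c' => differ
  Position 4: 'a' vs 'd' => differ
  Position 5: 'd' vs 'd' => same
Total differences (Hamming distance): 4

4


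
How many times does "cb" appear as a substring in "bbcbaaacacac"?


Searching for "cb" in "bbcbaaacacac"
Scanning each position:
  Position 0: "bb" => no
  Position 1: "bc" => no
  Position 2: "cb" => MATCH
  Position 3: "ba" => no
  Position 4: "aa" => no
  Position 5: "aa" => no
  Position 6: "ac" => no
  Position 7: "ca" => no
  Position 8: "ac" => no
  Position 9: "ca" => no
  Position 10: "ac" => no
Total occurrences: 1

1


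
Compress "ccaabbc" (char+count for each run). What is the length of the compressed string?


Input: ccaabbc
Runs:
  'c' x 2 => "c2"
  'a' x 2 => "a2"
  'b' x 2 => "b2"
  'c' x 1 => "c1"
Compressed: "c2a2b2c1"
Compressed length: 8

8


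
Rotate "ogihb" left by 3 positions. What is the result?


Input: "ogihb", rotate left by 3
First 3 characters: "ogi"
Remaining characters: "hb"
Concatenate remaining + first: "hb" + "ogi" = "hbogi"

hbogi
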